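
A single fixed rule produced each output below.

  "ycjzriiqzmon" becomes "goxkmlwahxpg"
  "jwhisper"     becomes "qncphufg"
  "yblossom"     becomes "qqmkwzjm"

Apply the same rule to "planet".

lcrnjy

Rule — shift every letter 2 places backward in the alphabet (wrapping around), then swap the front and back halves of the string.
Applying both steps to "planet": "njylcr", then "lcrnjy".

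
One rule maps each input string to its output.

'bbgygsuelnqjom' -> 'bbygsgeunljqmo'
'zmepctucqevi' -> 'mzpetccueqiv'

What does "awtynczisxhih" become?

The pattern: swap each adjacent pair of characters (1↔2, 3↔4, ...).
"awtynczisxhih" → "waytcnizxsihh".

waytcnizxsihh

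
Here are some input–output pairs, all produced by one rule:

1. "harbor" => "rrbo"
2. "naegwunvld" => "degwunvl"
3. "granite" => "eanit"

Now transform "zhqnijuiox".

Each output is the input with this applied: delete the first 2 characters, then move the last character to the front.
So "zhqnijuiox" becomes "xqnijuio".
(Check on "granite": → "anite" → "eanit" ✓)

xqnijuio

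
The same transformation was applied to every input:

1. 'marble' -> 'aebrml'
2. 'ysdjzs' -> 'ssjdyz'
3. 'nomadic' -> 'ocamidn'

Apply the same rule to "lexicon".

The rule is to swap the first and last characters, then swap each adjacent pair of characters (1↔2, 3↔4, ...).
For "lexicon", step one produces "nexicol"; step two turns that into "enixocl".
(Check on "nomadic": → "comadin" → "ocamidn" ✓)

enixocl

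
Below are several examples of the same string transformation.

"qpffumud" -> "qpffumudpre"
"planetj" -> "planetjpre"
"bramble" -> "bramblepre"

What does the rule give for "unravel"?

What's happening: append "pre".
Doing the same to "unravel": "unravelpre".

unravelpre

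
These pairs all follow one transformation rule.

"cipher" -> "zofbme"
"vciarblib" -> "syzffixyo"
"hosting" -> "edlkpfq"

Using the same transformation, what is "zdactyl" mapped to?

wiavxqz

Each output is the input with this applied: shift every letter 3 places backward in the alphabet (wrapping around), then take characters alternately from the front and the back (1st, last, 2nd, 2nd-last, ...).
"zdactyl" → "waxzqvi" → "wiavxqz".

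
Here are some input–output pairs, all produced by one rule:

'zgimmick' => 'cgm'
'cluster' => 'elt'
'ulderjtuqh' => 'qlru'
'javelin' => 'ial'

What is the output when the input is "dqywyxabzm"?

zqyb

The rule is to move the last 2 characters to the front (rotate right by 2), then keep one character in every 3, starting at position 1 (positions 1st, 4th, 7th, ...).
On "dqywyxabzm": the first step gives "zmdqywyxab", and the second then gives "zqyb".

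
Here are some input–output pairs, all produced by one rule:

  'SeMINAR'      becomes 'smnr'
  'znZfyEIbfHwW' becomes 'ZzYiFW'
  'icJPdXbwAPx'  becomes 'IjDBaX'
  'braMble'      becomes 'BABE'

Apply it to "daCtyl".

Rule — flip the case of every letter, then keep every other character starting from the first (positions 1st, 3rd, 5th, ...).
"daCtyl" → "DcY".

DcY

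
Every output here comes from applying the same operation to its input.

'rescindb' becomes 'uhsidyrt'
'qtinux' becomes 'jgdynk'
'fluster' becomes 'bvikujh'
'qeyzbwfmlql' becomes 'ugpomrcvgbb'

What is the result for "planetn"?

bfdqjud

Looking at the pairs, the operation is to shift every letter 10 places backward in the alphabet (wrapping around), then swap each adjacent pair of characters (1↔2, 3↔4, ...).
So "planetn" becomes "bfdqjud".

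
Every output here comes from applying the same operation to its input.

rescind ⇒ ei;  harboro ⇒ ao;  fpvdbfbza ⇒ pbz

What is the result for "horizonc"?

ozc

The pattern: keep one character in every 3, starting at position 2 (positions 2nd, 5th, 8th, ...).
Applying that to "horizonc" gives "ozc".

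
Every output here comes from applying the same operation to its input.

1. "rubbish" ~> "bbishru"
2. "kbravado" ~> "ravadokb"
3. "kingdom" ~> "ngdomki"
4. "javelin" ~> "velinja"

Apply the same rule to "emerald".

What's happening: move the first 2 characters to the end (rotate left by 2).
For "emerald" the result is "eraldem".

eraldem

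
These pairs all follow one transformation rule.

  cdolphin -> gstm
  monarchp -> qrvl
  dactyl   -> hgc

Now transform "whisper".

amtv

What's happening: keep every other character starting from the first (positions 1st, 3rd, 5th, ...), then shift every letter 4 places forward in the alphabet (wrapping around).
Applying that to "whisper" gives "amtv".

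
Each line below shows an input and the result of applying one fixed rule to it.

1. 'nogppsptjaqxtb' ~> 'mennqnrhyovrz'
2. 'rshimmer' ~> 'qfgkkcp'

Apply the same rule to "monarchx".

mlypafv

What's happening: delete the first character, then shift every letter 2 places backward in the alphabet (wrapping around).
Working it through for "monarchx": intermediate "onarchx", final "mlypafv".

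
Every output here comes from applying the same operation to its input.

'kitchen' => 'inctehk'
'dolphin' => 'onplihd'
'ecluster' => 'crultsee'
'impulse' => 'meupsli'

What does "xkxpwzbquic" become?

kcpxzwqbiux

Each output is the input with this applied: swap the first and last characters, then swap each adjacent pair of characters (1↔2, 3↔4, ...).
On "xkxpwzbquic": the first step gives "ckxpwzbquix", and the second then gives "kcpxzwqbiux".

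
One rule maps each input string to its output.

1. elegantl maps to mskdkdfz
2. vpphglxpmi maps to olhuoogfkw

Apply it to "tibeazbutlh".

skgshadzyat

Each output is the input with this applied: shift every letter 1 place backward in the alphabet (wrapping around), then move the last 3 characters to the front (rotate right by 3).
Working it through for "tibeazbutlh": intermediate "shadzyatskg", final "skgshadzyat".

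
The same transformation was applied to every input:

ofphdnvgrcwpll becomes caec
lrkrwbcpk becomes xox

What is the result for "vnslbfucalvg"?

In each case the input is transformed by: shift every letter 13 places forward in the alphabet (wrapping around) — i.e. ROT13, then keep one character in every 3, starting at position 3 (positions 3rd, 6th, 9th, ...).
For "vnslbfucalvg", step one produces "iafyoshpnyit"; step two turns that into "fsnt".

fsnt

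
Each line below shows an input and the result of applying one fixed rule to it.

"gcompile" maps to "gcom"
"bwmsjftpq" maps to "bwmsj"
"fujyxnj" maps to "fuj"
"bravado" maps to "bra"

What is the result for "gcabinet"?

Each output is the input with this applied: delete the last character, then delete the last 3 characters.
Applying both steps to "gcabinet": "gcabine", then "gcab".

gcab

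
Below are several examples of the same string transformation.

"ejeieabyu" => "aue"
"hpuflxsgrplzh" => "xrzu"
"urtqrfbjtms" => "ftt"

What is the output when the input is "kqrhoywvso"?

In each case the input is transformed by: keep one character in every 3, starting at position 3 (positions 3rd, 6th, 9th, ...), then move the first character to the end.
Starting from "kqrhoywvso": after the first operation, "rys"; after the second, "ysr".

ysr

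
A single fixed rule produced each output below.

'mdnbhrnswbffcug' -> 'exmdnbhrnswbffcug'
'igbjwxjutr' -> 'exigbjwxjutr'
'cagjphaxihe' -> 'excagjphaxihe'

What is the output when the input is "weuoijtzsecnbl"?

exweuoijtzsecnbl

The pattern: prepend "ex".
Applying that to "weuoijtzsecnbl" gives "exweuoijtzsecnbl".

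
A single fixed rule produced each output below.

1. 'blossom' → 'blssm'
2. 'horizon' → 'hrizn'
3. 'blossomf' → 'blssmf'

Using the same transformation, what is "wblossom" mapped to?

wblssm

What's happening: remove every "o".
So "wblossom" becomes "wblssm".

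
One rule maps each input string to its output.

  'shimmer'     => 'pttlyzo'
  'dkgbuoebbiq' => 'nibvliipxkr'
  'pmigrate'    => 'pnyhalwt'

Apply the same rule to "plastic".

The pattern: move the first 2 characters to the end (rotate left by 2), then shift every letter 7 places forward in the alphabet (wrapping around).
Applying both steps to "plastic": "asticpl", then "hzapjws".
(Check on "shimmer": → "immersh" → "pttlyzo" ✓)

hzapjws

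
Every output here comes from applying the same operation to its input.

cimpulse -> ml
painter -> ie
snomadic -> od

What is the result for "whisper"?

ie

The pattern: keep one character in every 3, starting at position 3 (positions 3rd, 6th, 9th, ...).
Applying that to "whisper" gives "ie".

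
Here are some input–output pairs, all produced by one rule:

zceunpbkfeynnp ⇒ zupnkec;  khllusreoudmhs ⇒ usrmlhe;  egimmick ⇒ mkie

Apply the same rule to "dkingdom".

omid

Looking at the pairs, the operation is to sort the characters into reverse alphabetical order, then keep every other character starting from the first (positions 1st, 3rd, 5th, ...).
"dkingdom" → "onmkigdd" → "omid".
(Check on "zceunpbkfeynnp": → "zyuppnnnkfeecb" → "zupnkec" ✓)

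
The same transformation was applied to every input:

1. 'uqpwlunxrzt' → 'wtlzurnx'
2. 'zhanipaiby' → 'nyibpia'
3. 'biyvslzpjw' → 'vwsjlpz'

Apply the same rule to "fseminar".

What's happening: delete the first 3 characters, then take characters alternately from the front and the back (1st, last, 2nd, 2nd-last, ...).
For "fseminar", step one produces "minar"; step two turns that into "mrian".

mrian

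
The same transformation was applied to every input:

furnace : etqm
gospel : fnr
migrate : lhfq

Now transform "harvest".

gzqu

Rule — shift every letter 1 place backward in the alphabet (wrapping around), then delete the last 3 characters.
Doing the same to "harvest": "gzqu".
(Check on "migrate": → "lhfqzsd" → "lhfq" ✓)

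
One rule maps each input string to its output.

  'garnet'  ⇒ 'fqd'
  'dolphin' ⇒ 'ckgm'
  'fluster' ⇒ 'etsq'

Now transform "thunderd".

The pattern: keep every other character starting from the first (positions 1st, 3rd, 5th, ...), then shift every letter 1 place backward in the alphabet (wrapping around).
"thunderd" → "tudr" → "stcq".

stcq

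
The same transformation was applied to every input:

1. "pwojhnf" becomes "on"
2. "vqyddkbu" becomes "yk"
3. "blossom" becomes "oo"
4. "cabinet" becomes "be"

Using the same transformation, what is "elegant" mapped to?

en

In each case the input is transformed by: keep one character in every 3, starting at position 3 (positions 3rd, 6th, 9th, ...).
So "elegant" becomes "en".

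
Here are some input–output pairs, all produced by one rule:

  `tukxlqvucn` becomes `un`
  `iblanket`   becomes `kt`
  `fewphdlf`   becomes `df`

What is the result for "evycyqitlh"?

th

The pattern: keep every other character starting from the second (positions 2nd, 4th, 6th, ...), then keep only the last 2 characters.
Working it through for "evycyqitlh": intermediate "vcqth", final "th".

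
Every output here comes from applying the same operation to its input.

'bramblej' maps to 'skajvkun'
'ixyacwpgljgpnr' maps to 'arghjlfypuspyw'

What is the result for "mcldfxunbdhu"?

dvlumogdwkmq

Rule — shift every letter 9 places forward in the alphabet (wrapping around), then move the last character to the front.
On "mcldfxunbdhu": the first step gives "vlumogdwkmqd", and the second then gives "dvlumogdwkmq".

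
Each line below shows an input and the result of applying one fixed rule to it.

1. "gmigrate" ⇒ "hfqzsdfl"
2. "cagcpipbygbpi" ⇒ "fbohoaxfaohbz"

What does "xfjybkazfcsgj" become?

ixajzyebrfiwe

Rule — move the first 2 characters to the end (rotate left by 2), then shift every letter 1 place backward in the alphabet (wrapping around).
On "xfjybkazfcsgj": the first step gives "jybkazfcsgjxf", and the second then gives "ixajzyebrfiwe".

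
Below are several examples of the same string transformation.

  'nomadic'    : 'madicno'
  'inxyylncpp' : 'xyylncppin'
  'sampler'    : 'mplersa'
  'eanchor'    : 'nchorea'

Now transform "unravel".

The pattern: move the first 2 characters to the end (rotate left by 2).
"unravel" → "ravelun".

ravelun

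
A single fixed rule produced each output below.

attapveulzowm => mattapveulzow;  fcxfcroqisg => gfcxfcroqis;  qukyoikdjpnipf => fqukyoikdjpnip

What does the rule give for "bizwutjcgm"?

The rule is to move the last character to the front.
"bizwutjcgm" → "mbizwutjcg".

mbizwutjcg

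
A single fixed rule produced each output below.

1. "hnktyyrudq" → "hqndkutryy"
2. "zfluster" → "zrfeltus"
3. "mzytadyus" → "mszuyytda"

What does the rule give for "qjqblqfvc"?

In each case the input is transformed by: take characters alternately from the front and the back (1st, last, 2nd, 2nd-last, ...).
"qjqblqfvc" → "qcjvqfbql".

qcjvqfbql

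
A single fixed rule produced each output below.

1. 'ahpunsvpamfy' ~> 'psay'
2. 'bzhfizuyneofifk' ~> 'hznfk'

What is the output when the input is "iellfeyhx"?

Each output is the input with this applied: keep one character in every 3, starting at position 3 (positions 3rd, 6th, 9th, ...).
"iellfeyhx" → "lex".

lex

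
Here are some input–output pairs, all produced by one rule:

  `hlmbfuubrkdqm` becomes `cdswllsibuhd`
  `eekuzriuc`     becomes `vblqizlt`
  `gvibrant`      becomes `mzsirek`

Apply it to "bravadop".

irmrufg

What's happening: shift every letter 9 places backward in the alphabet (wrapping around), then delete the first character.
Starting from "bravadop": after the first operation, "sirmrufg"; after the second, "irmrufg".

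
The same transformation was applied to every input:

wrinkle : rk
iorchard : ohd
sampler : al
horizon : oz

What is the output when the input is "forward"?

Each output is the input with this applied: keep one character in every 3, starting at position 2 (positions 2nd, 5th, 8th, ...).
"forward" → "oa".

oa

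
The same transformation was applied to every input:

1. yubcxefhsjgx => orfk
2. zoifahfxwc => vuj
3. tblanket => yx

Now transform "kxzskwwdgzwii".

Rule — keep one character in every 3, starting at position 3 (positions 3rd, 6th, 9th, ...), then shift every letter 13 places forward in the alphabet (wrapping around) — i.e. ROT13.
"kxzskwwdgzwii" → "zwgi" → "mjtv".

mjtv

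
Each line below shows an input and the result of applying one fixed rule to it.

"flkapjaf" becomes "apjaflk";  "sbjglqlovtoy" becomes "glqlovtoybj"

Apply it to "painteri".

The transformation: delete the first character, then move the first 2 characters to the end (rotate left by 2).
Applying both steps to "painteri": "ainteri", then "nteriai".

nteriai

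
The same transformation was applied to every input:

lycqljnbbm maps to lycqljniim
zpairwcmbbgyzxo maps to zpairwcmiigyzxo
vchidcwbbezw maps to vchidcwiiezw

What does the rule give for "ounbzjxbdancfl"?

ounizjxidancfl

The pattern: replace every "b" with "i".
Doing the same to "ounbzjxbdancfl": "ounizjxidancfl".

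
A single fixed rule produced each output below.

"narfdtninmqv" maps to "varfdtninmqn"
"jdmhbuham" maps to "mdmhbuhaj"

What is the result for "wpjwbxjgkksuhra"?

apjwbxjgkksuhrw

Rule — swap the first and last characters.
Doing the same to "wpjwbxjgkksuhra": "apjwbxjgkksuhrw".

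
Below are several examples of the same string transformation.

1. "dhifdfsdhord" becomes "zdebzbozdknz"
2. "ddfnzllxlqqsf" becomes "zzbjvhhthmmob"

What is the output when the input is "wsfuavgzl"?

sobqwrcvh

In each case the input is transformed by: shift every letter 4 places backward in the alphabet (wrapping around).
For "wsfuavgzl" the result is "sobqwrcvh".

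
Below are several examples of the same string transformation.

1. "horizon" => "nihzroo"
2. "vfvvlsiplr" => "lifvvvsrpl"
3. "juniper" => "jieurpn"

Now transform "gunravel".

The pattern: sort the characters into reverse alphabetical order, then move the last 3 characters to the front (rotate right by 3).
Doing the same to "gunravel": "geavurnl".

geavurnl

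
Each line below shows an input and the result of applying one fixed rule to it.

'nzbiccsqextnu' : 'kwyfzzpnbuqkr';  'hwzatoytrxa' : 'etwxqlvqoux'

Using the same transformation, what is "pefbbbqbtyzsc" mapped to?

mbcyyynyqvwpz

Looking at the pairs, the operation is to shift every letter 3 places backward in the alphabet (wrapping around).
On "pefbbbqbtyzsc" that produces "mbcyyynyqvwpz".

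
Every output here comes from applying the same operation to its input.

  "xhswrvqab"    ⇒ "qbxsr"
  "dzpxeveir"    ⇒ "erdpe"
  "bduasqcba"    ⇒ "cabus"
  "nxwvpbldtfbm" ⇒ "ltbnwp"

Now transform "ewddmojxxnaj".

jxaedm

Looking at the pairs, the operation is to keep every other character starting from the first (positions 1st, 3rd, 5th, ...), then move the first 3 characters to the end (rotate left by 3).
Working it through for "ewddmojxxnaj": intermediate "edmjxa", final "jxaedm".
(Check on "nxwvpbldtfbm": → "nwpltb" → "ltbnwp" ✓)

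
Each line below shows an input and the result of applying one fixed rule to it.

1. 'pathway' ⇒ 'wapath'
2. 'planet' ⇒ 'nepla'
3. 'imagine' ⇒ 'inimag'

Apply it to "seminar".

In each case the input is transformed by: delete the last character, then move the last 2 characters to the front (rotate right by 2).
On "seminar": the first step gives "semina", and the second then gives "nasemi".

nasemi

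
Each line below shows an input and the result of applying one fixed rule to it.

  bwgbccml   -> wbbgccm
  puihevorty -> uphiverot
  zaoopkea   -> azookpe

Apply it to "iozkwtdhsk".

What's happening: delete the last character, then swap each adjacent pair of characters (1↔2, 3↔4, ...).
For "iozkwtdhsk", step one produces "iozkwtdhs"; step two turns that into "oikztwhds".

oikztwhds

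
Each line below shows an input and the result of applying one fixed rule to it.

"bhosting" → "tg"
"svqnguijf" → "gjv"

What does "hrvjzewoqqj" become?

In each case the input is transformed by: move the first 2 characters to the end (rotate left by 2), then keep one character in every 3, starting at position 3 (positions 3rd, 6th, 9th, ...).
So "hrvjzewoqqj" becomes "zoj".

zoj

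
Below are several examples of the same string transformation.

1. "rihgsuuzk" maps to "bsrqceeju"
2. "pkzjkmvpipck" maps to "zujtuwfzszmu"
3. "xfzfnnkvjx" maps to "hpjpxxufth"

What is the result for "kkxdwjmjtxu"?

uuhngtwtdhe

What's happening: shift every letter 10 places forward in the alphabet (wrapping around).
Doing the same to "kkxdwjmjtxu": "uuhngtwtdhe".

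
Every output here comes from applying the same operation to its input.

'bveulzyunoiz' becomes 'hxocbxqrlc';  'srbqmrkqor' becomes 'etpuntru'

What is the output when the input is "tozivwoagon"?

What's happening: delete the first 2 characters, then shift every letter 3 places forward in the alphabet (wrapping around).
Doing the same to "tozivwoagon": "clyzrdjrq".
(Check on "bveulzyunoiz": → "eulzyunoiz" → "hxocbxqrlc" ✓)

clyzrdjrq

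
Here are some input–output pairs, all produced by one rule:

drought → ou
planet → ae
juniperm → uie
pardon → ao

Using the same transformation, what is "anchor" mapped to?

ao

In each case the input is transformed by: keep only the vowels.
"anchor" → "ao".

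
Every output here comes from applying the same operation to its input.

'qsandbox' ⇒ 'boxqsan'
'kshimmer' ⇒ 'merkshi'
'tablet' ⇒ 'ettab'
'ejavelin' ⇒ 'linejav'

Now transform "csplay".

Rule — swap the front and back halves of the string, then delete the first character.
Applying both steps to "csplay": "laycsp", then "aycsp".
(Check on "ejavelin": → "elinejav" → "linejav" ✓)

aycsp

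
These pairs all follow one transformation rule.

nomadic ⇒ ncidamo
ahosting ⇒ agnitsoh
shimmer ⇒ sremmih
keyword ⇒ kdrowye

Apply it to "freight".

Rule — move the first character to the end, then reverse the string.
For "freight", step one produces "reightf"; step two turns that into "fthgier".
(Check on "nomadic": → "omadicn" → "ncidamo" ✓)

fthgier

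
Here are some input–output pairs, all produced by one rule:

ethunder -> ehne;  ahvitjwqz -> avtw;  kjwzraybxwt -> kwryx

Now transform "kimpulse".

The pattern: move the last character to the front, then keep every other character starting from the second (positions 2nd, 4th, 6th, ...).
For "kimpulse", step one produces "ekimpuls"; step two turns that into "kmus".

kmus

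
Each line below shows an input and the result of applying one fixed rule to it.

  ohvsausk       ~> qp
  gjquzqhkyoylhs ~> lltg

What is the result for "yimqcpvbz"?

hku

The rule is to keep one character in every 3, starting at position 3 (positions 3rd, 6th, 9th, ...), then shift every letter 5 places backward in the alphabet (wrapping around).
Doing the same to "yimqcpvbz": "hku".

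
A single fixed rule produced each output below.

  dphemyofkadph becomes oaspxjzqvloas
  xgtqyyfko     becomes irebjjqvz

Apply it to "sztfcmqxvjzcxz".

The rule is to shift every letter 11 places forward in the alphabet (wrapping around).
For "sztfcmqxvjzcxz" the result is "dkeqnxbiguknik".

dkeqnxbiguknik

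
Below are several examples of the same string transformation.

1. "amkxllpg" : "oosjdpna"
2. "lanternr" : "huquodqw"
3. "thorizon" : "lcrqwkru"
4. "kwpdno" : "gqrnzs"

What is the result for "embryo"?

ubrhpe

In each case the input is transformed by: shift every letter 3 places forward in the alphabet (wrapping around), then swap the front and back halves of the string.
Applying both steps to "embryo": "hpeubr", then "ubrhpe".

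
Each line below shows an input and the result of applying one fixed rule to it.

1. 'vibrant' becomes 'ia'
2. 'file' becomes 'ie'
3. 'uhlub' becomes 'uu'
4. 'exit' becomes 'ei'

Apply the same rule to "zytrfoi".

Rule — keep only the vowels.
Doing the same to "zytrfoi": "oi".

oi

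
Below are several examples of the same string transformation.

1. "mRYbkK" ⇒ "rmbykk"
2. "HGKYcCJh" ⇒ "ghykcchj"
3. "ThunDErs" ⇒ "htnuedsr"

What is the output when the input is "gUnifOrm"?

Looking at the pairs, the operation is to swap each adjacent pair of characters (1↔2, 3↔4, ...), then convert every letter to lowercase.
For "gUnifOrm", step one produces "UginOfmr"; step two turns that into "uginofmr".

uginofmr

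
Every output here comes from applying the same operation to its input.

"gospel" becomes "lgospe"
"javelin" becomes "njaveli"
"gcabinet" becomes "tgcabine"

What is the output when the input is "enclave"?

eenclav

Each output is the input with this applied: move the last character to the front.
On "enclave" that produces "eenclav".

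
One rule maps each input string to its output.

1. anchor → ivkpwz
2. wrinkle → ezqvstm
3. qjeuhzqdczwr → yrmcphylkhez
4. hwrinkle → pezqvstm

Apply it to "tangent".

The rule is to shift every letter 8 places forward in the alphabet (wrapping around).
For "tangent" the result is "bivomvb".

bivomvb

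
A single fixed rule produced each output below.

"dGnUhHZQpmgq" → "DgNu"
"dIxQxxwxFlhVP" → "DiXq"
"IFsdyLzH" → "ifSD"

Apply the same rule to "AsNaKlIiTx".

aSnA

The rule is to flip the case of every letter, then keep only the first 4 characters.
So "AsNaKlIiTx" becomes "aSnA".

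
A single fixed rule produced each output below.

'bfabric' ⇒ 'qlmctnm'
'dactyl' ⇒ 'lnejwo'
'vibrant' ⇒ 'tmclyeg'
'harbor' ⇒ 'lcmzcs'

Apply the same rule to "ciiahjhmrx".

Looking at the pairs, the operation is to shift every letter 11 places forward in the alphabet (wrapping around), then move the first character to the end.
Applying both steps to "ciiahjhmrx": "nttlsusxci", then "ttlsusxcin".
(Check on "dactyl": → "olnejw" → "lnejwo" ✓)

ttlsusxcin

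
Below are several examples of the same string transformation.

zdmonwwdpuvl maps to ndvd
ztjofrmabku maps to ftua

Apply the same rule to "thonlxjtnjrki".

lhrt

The rule is to keep one character in every 3, starting at position 2 (positions 2nd, 5th, 8th, ...), then swap each adjacent pair of characters (1↔2, 3↔4, ...).
"thonlxjtnjrki" → "hltr" → "lhrt".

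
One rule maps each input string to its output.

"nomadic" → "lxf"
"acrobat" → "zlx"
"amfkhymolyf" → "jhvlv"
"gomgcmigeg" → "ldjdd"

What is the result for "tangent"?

Each output is the input with this applied: keep every other character starting from the second (positions 2nd, 4th, 6th, ...), then shift every letter 3 places backward in the alphabet (wrapping around).
So "tangent" becomes "xdk".

xdk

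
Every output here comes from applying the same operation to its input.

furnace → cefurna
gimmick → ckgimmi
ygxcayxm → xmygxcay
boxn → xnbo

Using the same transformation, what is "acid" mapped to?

Each output is the input with this applied: move the last 2 characters to the front (rotate right by 2).
"acid" → "idac".

idac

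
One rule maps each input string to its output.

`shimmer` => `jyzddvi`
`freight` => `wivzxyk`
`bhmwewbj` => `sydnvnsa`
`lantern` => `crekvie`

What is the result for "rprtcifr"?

igiktzwi

The transformation: shift every letter 9 places backward in the alphabet (wrapping around).
So "rprtcifr" becomes "igiktzwi".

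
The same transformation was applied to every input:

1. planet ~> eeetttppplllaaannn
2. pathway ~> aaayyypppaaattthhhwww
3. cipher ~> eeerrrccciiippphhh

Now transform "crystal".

Rule — move the last 2 characters to the front (rotate right by 2), then repeat every character 3 times.
For "crystal", step one produces "alcryst"; step two turns that into "aaalllcccrrryyysssttt".

aaalllcccrrryyysssttt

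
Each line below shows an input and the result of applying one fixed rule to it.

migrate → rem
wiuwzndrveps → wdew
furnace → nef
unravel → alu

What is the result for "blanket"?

ntb

Each output is the input with this applied: keep one character in every 3, starting at position 1 (positions 1st, 4th, 7th, ...), then move the first character to the end.
"blanket" → "bnt" → "ntb".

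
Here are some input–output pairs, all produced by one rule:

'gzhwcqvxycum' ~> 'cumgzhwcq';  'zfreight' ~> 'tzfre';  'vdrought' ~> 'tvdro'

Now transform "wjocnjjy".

ywjoc

Rule — swap the front and back halves of the string, then delete the first 3 characters.
For "wjocnjjy" the result is "ywjoc".
(Check on "gzhwcqvxycum": → "vxycumgzhwcq" → "cumgzhwcq" ✓)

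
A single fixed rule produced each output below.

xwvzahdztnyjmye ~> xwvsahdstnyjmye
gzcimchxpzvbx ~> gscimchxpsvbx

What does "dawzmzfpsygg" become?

Rule — replace every "z" with "s".
Applying that to "dawzmzfpsygg" gives "dawsmsfpsygg".

dawsmsfpsygg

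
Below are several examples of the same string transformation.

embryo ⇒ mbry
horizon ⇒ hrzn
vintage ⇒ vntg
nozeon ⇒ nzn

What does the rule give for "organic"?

rgnc

In each case the input is transformed by: remove every vowel.
So "organic" becomes "rgnc".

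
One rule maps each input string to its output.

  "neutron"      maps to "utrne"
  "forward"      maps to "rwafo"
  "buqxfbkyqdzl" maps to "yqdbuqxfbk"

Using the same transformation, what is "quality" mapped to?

aliqu

What's happening: delete the last 2 characters, then move the last 3 characters to the front (rotate right by 3).
On "quality": the first step gives "quali", and the second then gives "aliqu".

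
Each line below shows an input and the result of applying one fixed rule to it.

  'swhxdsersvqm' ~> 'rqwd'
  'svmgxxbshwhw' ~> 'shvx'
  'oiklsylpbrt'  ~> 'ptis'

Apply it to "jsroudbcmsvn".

cvsu

Each output is the input with this applied: keep one character in every 3, starting at position 2 (positions 2nd, 5th, 8th, ...), then move the last 2 characters to the front (rotate right by 2).
Applying both steps to "jsroudbcmsvn": "sucv", then "cvsu".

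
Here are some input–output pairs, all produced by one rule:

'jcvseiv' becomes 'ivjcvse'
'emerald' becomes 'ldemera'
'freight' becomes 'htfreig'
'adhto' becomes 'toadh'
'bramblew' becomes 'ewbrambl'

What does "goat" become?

atgo

Rule — move the last 2 characters to the front (rotate right by 2).
"goat" → "atgo".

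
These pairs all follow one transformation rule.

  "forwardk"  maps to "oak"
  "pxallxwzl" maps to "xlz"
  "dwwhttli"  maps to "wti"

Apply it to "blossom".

The transformation: keep one character in every 3, starting at position 2 (positions 2nd, 5th, 8th, ...).
On "blossom" that produces "ls".

ls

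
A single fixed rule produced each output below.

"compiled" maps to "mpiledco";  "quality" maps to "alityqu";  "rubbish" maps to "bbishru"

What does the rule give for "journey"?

What's happening: move the first 2 characters to the end (rotate left by 2).
Doing the same to "journey": "urneyjo".

urneyjo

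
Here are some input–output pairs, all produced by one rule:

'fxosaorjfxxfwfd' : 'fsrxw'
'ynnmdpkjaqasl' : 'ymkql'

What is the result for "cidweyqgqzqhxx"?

cwqzx

The pattern: keep one character in every 3, starting at position 1 (positions 1st, 4th, 7th, ...).
"cidweyqgqzqhxx" → "cwqzx".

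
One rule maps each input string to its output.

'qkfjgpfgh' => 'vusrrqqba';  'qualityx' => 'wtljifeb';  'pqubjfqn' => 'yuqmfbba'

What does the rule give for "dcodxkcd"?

Each output is the input with this applied: shift every letter 11 places forward in the alphabet (wrapping around), then sort the characters into reverse alphabetical order.
Working it through for "dcodxkcd": intermediate "onzoivno", final "zvooonni".
(Check on "qualityx": → "bflwteji" → "wtljifeb" ✓)

zvooonni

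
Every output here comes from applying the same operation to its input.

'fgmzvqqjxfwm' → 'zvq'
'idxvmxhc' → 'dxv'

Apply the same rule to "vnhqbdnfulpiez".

bdn

Rule — swap the front and back halves of the string, then keep only the last 3 characters.
Applying that to "vnhqbdnfulpiez" gives "bdn".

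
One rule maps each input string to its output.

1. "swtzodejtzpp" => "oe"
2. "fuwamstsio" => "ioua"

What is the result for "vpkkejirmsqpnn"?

The transformation: move the last 3 characters to the front (rotate right by 3), then keep only the vowels.
"vpkkejirmsqpnn" → "pnnvpkkejirmsq" → "ei".

ei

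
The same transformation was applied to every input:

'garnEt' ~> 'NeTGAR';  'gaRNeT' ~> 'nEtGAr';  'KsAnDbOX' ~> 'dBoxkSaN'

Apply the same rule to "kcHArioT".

What's happening: swap the front and back halves of the string, then flip the case of every letter.
For "kcHArioT", step one produces "rioTkcHA"; step two turns that into "RIOtKCha".

RIOtKCha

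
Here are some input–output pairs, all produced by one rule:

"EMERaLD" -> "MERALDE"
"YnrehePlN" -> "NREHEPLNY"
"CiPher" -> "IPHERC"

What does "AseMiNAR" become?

SEMINARA

The pattern: move the first character to the end, then convert every letter to uppercase.
On "AseMiNAR": the first step gives "seMiNARA", and the second then gives "SEMINARA".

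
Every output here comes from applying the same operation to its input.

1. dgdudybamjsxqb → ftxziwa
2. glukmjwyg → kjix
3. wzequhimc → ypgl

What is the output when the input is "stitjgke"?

ssfd

The rule is to keep every other character starting from the second (positions 2nd, 4th, 6th, ...), then shift every letter 1 place backward in the alphabet (wrapping around).
Starting from "stitjgke": after the first operation, "ttge"; after the second, "ssfd".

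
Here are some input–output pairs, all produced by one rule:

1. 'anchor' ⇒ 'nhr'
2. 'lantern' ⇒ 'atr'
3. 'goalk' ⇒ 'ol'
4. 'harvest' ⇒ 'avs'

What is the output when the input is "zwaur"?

wu

In each case the input is transformed by: keep every other character starting from the second (positions 2nd, 4th, 6th, ...).
So "zwaur" becomes "wu".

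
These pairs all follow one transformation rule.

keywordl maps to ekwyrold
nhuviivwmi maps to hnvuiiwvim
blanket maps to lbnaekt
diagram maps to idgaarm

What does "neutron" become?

entuorn

What's happening: swap each adjacent pair of characters (1↔2, 3↔4, ...).
On "neutron" that produces "entuorn".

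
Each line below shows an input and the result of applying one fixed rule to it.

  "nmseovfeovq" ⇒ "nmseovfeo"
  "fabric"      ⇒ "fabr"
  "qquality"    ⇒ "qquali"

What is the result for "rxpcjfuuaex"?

The rule is to delete the last 2 characters.
On "rxpcjfuuaex" that produces "rxpcjfuua".

rxpcjfuua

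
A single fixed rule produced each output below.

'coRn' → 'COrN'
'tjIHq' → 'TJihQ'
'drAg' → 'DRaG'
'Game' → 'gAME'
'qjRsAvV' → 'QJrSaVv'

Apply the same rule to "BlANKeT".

The rule is to flip the case of every letter.
Doing the same to "BlANKeT": "bLankEt".

bLankEt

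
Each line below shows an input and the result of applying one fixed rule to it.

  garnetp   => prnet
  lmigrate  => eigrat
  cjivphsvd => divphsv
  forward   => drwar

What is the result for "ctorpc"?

corp

The transformation: delete the first 2 characters, then move the last character to the front.
Working it through for "ctorpc": intermediate "orpc", final "corp".
(Check on "garnetp": → "rnetp" → "prnet" ✓)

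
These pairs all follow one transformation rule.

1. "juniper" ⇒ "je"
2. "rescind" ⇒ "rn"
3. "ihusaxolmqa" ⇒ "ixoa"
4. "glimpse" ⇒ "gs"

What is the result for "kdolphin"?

khi

The pattern: swap each adjacent pair of characters (1↔2, 3↔4, ...), then keep one character in every 3, starting at position 2 (positions 2nd, 5th, 8th, ...).
On "kdolphin": the first step gives "dklohpni", and the second then gives "khi".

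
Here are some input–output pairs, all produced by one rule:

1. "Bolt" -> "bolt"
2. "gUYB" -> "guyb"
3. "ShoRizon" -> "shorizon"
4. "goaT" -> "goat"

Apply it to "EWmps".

The transformation: convert every letter to lowercase.
For "EWmps" the result is "ewmps".

ewmps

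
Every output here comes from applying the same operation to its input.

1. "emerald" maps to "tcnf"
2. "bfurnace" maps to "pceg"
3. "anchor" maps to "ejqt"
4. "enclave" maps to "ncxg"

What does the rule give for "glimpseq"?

Each output is the input with this applied: shift every letter 2 places forward in the alphabet (wrapping around), then keep only the last 4 characters.
"glimpseq" → "inkorugs" → "rugs".

rugs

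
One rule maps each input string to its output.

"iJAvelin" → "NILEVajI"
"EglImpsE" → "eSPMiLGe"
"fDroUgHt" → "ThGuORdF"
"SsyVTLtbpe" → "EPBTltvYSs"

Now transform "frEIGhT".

tHgieRF

In each case the input is transformed by: flip the case of every letter, then reverse the string.
For "frEIGhT" the result is "tHgieRF".
(Check on "EglImpsE": → "eGLiMPSe" → "eSPMiLGe" ✓)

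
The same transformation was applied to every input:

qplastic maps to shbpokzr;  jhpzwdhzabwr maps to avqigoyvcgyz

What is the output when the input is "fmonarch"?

qbgelnmz

The transformation: move the last 3 characters to the front (rotate right by 3), then shift every letter 1 place backward in the alphabet (wrapping around).
Applying that to "fmonarch" gives "qbgelnmz".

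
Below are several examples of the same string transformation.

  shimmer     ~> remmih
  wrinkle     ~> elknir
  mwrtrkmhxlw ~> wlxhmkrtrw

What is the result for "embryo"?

Looking at the pairs, the operation is to reverse the string, then delete the last character.
For "embryo" the result is "oyrbm".

oyrbm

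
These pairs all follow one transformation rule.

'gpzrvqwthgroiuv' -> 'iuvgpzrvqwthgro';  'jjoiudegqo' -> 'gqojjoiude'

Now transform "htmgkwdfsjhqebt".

ebthtmgkwdfsjhq

The transformation: move the last 3 characters to the front (rotate right by 3).
Doing the same to "htmgkwdfsjhqebt": "ebthtmgkwdfsjhq".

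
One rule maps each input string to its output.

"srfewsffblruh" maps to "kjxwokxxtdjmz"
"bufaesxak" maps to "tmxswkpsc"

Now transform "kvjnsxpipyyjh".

cnbfkphahqqbz

The pattern: shift every letter 8 places backward in the alphabet (wrapping around).
On "kvjnsxpipyyjh" that produces "cnbfkphahqqbz".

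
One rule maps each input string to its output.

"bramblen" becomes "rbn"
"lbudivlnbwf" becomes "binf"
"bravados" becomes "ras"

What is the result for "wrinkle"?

The rule is to keep one character in every 3, starting at position 2 (positions 2nd, 5th, 8th, ...).
For "wrinkle" the result is "rk".

rk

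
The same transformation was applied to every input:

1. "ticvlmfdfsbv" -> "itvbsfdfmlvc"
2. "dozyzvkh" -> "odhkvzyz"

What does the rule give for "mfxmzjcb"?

The rule is to reverse the string, then move the last 2 characters to the front (rotate right by 2).
For "mfxmzjcb", step one produces "bcjzmxfm"; step two turns that into "fmbcjzmx".

fmbcjzmx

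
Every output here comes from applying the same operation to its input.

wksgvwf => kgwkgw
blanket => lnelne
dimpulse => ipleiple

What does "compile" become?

oplopl

The rule is to keep every other character starting from the second (positions 2nd, 4th, 6th, ...), then write the whole string twice.
Starting from "compile": after the first operation, "opl"; after the second, "oplopl".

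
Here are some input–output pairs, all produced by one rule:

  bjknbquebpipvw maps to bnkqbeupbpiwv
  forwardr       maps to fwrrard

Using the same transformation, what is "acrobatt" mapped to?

aorabtt

The transformation: swap each adjacent pair of characters (1↔2, 3↔4, ...), then delete the first character.
Applying both steps to "acrobatt": "caorabtt", then "aorabtt".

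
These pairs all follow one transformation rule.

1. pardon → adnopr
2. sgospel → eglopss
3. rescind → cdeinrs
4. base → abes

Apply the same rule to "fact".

The transformation: sort the characters into alphabetical order.
Applying that to "fact" gives "acft".

acft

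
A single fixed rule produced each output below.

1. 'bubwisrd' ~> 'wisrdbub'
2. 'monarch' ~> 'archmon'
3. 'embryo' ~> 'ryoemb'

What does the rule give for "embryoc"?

The transformation: move the first 3 characters to the end (rotate left by 3).
Applying that to "embryoc" gives "ryocemb".

ryocemb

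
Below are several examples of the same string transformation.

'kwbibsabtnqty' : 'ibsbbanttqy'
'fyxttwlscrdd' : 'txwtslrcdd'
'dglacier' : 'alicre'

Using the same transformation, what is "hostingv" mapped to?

tsnivg

What's happening: delete the first 2 characters, then swap each adjacent pair of characters (1↔2, 3↔4, ...).
So "hostingv" becomes "tsnivg".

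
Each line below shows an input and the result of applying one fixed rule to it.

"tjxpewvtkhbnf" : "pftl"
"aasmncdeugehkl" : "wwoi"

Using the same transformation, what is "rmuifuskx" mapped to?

niqe

The pattern: shift every letter 4 places backward in the alphabet (wrapping around), then keep only the first 4 characters.
Working it through for "rmuifuskx": intermediate "niqebqogt", final "niqe".
(Check on "tjxpewvtkhbnf": → "pftlasrpgdxjb" → "pftl" ✓)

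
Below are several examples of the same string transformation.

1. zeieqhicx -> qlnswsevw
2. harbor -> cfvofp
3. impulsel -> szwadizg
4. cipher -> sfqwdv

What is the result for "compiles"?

sgqcadwz

The transformation: shift every letter 12 places backward in the alphabet (wrapping around), then move the last 2 characters to the front (rotate right by 2).
So "compiles" becomes "sgqcadwz".
(Check on "impulsel": → "wadizgsz" → "szwadizg" ✓)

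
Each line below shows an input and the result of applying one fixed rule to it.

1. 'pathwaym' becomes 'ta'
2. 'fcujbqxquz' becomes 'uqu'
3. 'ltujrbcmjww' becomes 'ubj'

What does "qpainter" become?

In each case the input is transformed by: keep one character in every 3, starting at position 3 (positions 3rd, 6th, 9th, ...).
"qpainter" → "at".

at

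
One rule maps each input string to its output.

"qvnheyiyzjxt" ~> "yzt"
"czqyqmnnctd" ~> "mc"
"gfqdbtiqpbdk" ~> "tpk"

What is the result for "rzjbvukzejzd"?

The pattern: delete the first 3 characters, then keep one character in every 3, starting at position 3 (positions 3rd, 6th, 9th, ...).
Doing the same to "rzjbvukzejzd": "ued".

ued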